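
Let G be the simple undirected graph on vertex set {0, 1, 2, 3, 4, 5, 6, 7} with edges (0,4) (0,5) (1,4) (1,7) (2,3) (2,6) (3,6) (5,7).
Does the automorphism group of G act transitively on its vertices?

G has two connected components, {0, 1, 4, 5, 7} and {2, 3, 6}; each is 2-regular, so G = C_5 ⊔ C_3. The orbit of 0 under Aut(G) is {0, 1, 4, 5, 7}, which does not contain 2, so G is not vertex-transitive.

No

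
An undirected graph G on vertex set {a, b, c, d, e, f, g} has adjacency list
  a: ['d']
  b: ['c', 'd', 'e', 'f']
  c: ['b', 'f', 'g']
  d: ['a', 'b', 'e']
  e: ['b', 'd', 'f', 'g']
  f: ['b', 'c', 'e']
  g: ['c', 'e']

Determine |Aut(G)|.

1

Degrees alone do not determine every vertex (e.g. b and e both have degree 4), but their neighbour-degree multisets differ: N(b) has degrees [3, 3, 3, 4] while N(e) has degrees [2, 3, 3, 4]. Repeating this refinement separates all vertices, so the only automorphism is the identity.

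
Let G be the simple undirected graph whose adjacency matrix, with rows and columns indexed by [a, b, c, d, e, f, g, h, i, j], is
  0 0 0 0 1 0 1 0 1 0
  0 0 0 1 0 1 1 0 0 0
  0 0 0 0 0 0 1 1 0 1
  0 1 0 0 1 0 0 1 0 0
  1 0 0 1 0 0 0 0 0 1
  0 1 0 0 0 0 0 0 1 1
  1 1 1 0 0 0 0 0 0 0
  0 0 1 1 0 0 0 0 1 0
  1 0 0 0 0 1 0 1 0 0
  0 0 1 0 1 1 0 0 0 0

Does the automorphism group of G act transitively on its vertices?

Yes

G is 3-regular on 10 vertices with no triangles and no 4-cycles (girth 5): this is the Petersen graph. Viewing the Petersen graph as the Kneser graph K(5,2) — vertices are 2-subsets of {1,…,5}, edges join disjoint pairs — its automorphisms are exactly the permutations of the 5-element set, so Aut ≅ S_5 of order 120. Under this action every vertex can be carried to every other, so G is vertex-transitive.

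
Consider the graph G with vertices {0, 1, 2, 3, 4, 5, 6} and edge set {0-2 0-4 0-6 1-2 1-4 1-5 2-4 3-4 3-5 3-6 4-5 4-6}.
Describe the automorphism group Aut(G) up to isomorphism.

D_6

Vertex 4 is the unique vertex of degree 6; the remaining 6 vertices each have degree 3 and induce a cycle, so G is the wheel on 7 vertices with hub 4. With the hub fixed, the remaining symmetry is that of the rim cycle C_6, giving the dihedral group D_6.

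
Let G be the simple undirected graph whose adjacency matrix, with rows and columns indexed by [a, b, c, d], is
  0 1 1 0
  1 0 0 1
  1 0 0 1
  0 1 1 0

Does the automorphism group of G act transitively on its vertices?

Yes

G is 2-regular and bipartite on 2^2 = 4 vertices with girth 4; it is the hypercube graph Q_2. Aut(Q_2) consists of the signed permutations of the 2 coordinate axes: 2! permutations times 2^2 sign flips, so |Aut| = 2^2·2! = 8. This group acts transitively on the 4 vertices.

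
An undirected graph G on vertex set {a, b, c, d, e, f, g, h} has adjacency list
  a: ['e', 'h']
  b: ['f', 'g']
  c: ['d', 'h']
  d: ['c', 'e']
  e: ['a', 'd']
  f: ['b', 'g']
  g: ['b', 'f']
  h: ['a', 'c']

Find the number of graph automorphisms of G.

60

G has two connected components, {a, c, d, e, h} and {b, f, g}; each is 2-regular, so G = C_5 ⊔ C_3. The components are non-isomorphic (different sizes), so Aut(G) = Aut(C_3) × Aut(C_5) = D_3 × D_5 of order 6·10 = 60.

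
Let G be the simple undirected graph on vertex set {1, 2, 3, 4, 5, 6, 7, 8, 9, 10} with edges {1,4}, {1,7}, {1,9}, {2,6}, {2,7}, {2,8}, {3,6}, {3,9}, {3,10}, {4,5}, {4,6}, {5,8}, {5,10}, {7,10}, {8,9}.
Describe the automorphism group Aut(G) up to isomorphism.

S_5

G is 3-regular on 10 vertices with no triangles and no 4-cycles (girth 5): this is the Petersen graph. Viewing the Petersen graph as the Kneser graph K(5,2) — vertices are 2-subsets of {1,…,5}, edges join disjoint pairs — its automorphisms are exactly the permutations of the 5-element set, so Aut ≅ S_5 of order 120.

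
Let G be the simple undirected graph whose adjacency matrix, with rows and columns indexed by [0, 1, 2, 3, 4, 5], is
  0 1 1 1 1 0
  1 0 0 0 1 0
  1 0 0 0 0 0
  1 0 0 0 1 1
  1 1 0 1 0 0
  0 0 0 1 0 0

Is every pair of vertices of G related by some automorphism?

No

Vertex 0 is the only vertex of degree 4, so every automorphism fixes it; G is not vertex-transitive.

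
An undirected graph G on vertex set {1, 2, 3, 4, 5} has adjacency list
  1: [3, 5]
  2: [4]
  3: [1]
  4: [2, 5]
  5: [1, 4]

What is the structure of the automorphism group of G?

Z_2

The degree sequence is [2, 1, 1, 2, 2]; the two degree-1 vertices 2 and 3 are the ends of a path, so G = P_5. The only nontrivial automorphism of a path is the end-to-end reflection, so Aut(G) ≅ Z_2.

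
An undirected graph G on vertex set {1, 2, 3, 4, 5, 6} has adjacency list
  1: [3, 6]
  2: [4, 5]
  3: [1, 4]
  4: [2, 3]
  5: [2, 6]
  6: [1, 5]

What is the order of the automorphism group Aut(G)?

12

Every vertex has degree 2 and the graph is connected, so G is the 6-cycle C_6. C_6 has 6 rotations and 6 reflections, so Aut(C_6) ≅ D_6 of order 12.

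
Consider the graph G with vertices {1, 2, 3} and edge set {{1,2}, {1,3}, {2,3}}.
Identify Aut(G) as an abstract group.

the symmetric group on 3 letters

All 3 vertices are pairwise adjacent: G = K_3. Any permutation of the 3 vertices preserves K_3, so Aut(K_3) = S_3 of order 3! = 6.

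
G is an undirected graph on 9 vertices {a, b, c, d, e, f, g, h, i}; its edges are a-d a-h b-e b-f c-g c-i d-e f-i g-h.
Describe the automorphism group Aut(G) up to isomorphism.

Every vertex has degree 2 and the graph is connected, so G is the 9-cycle C_9. C_9 has 9 rotations and 9 reflections, so Aut(C_9) ≅ D_9 of order 18.

the dihedral group of order 18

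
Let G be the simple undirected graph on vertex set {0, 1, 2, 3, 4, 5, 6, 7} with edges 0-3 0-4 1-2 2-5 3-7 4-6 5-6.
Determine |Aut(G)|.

The degree sequence is [2, 1, 2, 2, 2, 2, 2, 1]; the two degree-1 vertices 1 and 7 are the ends of a path, so G = P_8. The only nontrivial automorphism of a path is the end-to-end reflection, so Aut(G) ≅ Z_2.

2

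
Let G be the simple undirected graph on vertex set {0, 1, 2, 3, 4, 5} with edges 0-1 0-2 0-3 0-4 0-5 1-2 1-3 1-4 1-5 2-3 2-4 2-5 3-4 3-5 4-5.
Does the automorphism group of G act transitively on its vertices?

Yes

All 6 vertices are pairwise adjacent: G = K_6. Every bijection on the vertex set is an automorphism of K_6; hence Aut(K_6) ≅ S_6, order 720. This group acts transitively on the 6 vertices.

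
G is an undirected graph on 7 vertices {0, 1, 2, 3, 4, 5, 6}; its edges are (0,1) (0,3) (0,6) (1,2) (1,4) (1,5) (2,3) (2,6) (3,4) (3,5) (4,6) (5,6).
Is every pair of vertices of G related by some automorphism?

No

Automorphisms preserve degree, but G has vertices of degree 3 and vertices of degree 4; no automorphism maps one to the other, so G is not vertex-transitive.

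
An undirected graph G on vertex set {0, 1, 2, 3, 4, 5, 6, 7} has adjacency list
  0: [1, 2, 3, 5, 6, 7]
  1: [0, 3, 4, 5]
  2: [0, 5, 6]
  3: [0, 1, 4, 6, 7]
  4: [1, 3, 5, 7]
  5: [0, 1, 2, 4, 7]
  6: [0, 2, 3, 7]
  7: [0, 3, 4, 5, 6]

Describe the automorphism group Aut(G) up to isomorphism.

the trivial group

Degrees alone do not determine every vertex (e.g. 1 and 4 both have degree 4), but their neighbour-degree multisets differ: N(1) has degrees [4, 5, 5, 6] while N(4) has degrees [4, 5, 5, 5]. Repeating this refinement separates all vertices, so the only automorphism is the identity.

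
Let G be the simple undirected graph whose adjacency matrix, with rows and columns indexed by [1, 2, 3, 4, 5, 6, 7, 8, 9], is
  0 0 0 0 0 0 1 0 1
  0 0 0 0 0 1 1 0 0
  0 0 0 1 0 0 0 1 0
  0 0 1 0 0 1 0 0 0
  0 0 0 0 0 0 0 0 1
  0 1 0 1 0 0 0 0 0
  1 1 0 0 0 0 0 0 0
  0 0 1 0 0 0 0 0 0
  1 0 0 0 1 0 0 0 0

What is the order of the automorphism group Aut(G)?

2

The degree sequence is [2, 2, 2, 2, 1, 2, 2, 1, 2]; the two degree-1 vertices 5 and 8 are the ends of a path, so G = P_9. The only nontrivial automorphism of a path is the end-to-end reflection, so Aut(G) ≅ Z_2.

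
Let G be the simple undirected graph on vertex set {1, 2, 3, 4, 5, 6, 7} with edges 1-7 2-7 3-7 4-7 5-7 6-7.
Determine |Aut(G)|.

720

Vertex 7 has degree 6 and every other vertex has degree 1, so G is the star K_{1,6} with centre 7. Any automorphism fixes the centre and permutes the 6 leaves freely, so Aut(G) ≅ S_6 of order 6! = 720.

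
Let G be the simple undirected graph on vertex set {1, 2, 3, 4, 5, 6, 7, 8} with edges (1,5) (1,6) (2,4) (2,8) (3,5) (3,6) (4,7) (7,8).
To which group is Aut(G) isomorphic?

G has two connected components, {1, 3, 5, 6} and {2, 4, 7, 8}; each is 2-regular, so G = C_4 ⊔ C_4. Aut of a disjoint union of two copies of C_4 is the wreath product D_4 ≀ Z_2, of order 2·8² = 128.

(D_4 × D_4) ⋊ Z_2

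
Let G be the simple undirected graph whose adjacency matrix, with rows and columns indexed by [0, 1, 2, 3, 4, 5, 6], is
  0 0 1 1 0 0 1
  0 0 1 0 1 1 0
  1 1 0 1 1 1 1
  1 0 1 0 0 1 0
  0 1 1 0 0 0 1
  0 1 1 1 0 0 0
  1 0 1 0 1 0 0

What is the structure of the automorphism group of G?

Vertex 2 is the unique vertex of degree 6; the remaining 6 vertices each have degree 3 and induce a cycle, so G is the wheel on 7 vertices with hub 2. With the hub fixed, the remaining symmetry is that of the rim cycle C_6, giving the dihedral group D_6.

the dihedral group of order 12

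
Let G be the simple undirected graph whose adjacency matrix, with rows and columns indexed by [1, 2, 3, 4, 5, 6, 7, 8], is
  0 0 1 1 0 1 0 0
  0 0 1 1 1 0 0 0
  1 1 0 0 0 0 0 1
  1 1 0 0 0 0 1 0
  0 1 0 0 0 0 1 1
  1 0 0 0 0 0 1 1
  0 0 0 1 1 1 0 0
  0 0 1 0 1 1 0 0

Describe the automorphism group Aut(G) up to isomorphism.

G is 3-regular and bipartite on 2^3 = 8 vertices with girth 4; it is the hypercube graph Q_3. The symmetry group of the 3-cube is the hyperoctahedral group B_3 = Z_2 ≀ S_3, of order 2^3·3! = 48.

the hyperoctahedral group B_3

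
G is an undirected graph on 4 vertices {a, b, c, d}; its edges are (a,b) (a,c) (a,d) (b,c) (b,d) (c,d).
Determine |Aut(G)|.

Every vertex has degree 3, so G is the complete graph K_4. Any permutation of the 4 vertices preserves K_4, so Aut(K_4) = S_4 of order 4! = 24.

24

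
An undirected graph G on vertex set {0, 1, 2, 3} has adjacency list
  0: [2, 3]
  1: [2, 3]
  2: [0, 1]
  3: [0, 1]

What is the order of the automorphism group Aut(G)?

8

G is 2-regular and connected on 4 vertices, i.e. the cycle C_4. C_4 has 4 rotations and 4 reflections, so Aut(C_4) ≅ D_4 of order 8.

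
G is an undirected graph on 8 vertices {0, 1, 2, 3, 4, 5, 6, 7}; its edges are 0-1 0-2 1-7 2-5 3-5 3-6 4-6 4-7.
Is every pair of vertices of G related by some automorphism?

Every vertex has degree 2 and the graph is connected, so G is the 8-cycle C_8. C_8 has 8 rotations and 8 reflections, so Aut(C_8) ≅ D_8 of order 16. Under this action every vertex can be carried to every other, so G is vertex-transitive.

Yes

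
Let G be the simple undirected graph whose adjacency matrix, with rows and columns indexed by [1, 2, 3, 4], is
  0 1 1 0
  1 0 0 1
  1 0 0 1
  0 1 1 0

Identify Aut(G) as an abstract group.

G is 2-regular and connected on 4 vertices, i.e. the cycle C_4. The automorphisms of the 4-cycle are exactly the symmetries of a regular 4-gon: the dihedral group D_4, |D_4| = 8.

the dihedral group of order 8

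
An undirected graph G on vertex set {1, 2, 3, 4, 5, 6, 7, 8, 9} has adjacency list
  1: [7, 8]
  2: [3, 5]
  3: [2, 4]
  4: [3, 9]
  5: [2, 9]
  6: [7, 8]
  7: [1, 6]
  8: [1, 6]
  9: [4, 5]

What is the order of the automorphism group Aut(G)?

G has two connected components, {2, 3, 4, 5, 9} and {1, 6, 7, 8}; each is 2-regular, so G = C_5 ⊔ C_4. The components are non-isomorphic (different sizes), so Aut(G) = Aut(C_4) × Aut(C_5) = D_4 × D_5 of order 8·10 = 80.

80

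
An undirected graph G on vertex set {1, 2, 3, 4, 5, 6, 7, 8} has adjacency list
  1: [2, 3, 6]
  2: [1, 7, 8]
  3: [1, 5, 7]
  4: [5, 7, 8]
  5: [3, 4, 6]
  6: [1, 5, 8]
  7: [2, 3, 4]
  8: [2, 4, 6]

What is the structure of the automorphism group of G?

G is 3-regular and bipartite on 2^3 = 8 vertices with girth 4; it is the hypercube graph Q_3. The symmetry group of the 3-cube is the hyperoctahedral group B_3 = Z_2 ≀ S_3, of order 2^3·3! = 48.

the hyperoctahedral group B_3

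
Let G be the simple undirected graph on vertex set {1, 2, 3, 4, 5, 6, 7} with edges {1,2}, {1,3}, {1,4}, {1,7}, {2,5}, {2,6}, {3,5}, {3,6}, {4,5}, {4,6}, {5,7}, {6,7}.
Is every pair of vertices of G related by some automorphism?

Automorphisms preserve degree, but G has vertices of degree 3 and vertices of degree 4; no automorphism maps one to the other, so G is not vertex-transitive.

No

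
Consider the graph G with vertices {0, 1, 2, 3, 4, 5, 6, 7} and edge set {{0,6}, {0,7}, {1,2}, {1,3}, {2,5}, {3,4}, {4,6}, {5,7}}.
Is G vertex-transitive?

G is 2-regular and connected on 8 vertices, i.e. the cycle C_8. C_8 has 8 rotations and 8 reflections, so Aut(C_8) ≅ D_8 of order 16. Under this action every vertex can be carried to every other, so G is vertex-transitive.

Yes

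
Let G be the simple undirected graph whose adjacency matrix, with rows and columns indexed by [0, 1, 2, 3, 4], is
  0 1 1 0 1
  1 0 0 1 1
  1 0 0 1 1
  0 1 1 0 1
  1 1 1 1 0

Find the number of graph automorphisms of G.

8

Vertex 4 is the unique vertex of degree 4; the remaining 4 vertices each have degree 3 and induce a cycle, so G is the wheel on 5 vertices with hub 4. Every automorphism fixes the hub and acts on the rim 4-cycle, so Aut(G) ≅ Aut(C_4) = D_4 of order 8.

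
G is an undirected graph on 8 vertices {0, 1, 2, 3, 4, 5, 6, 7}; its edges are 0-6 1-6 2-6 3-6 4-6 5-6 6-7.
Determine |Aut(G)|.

Vertex 6 has degree 7 and every other vertex has degree 1, so G is the star K_{1,7} with centre 6. Any automorphism fixes the centre and permutes the 7 leaves freely, so Aut(G) ≅ S_7 of order 7! = 5040.

5040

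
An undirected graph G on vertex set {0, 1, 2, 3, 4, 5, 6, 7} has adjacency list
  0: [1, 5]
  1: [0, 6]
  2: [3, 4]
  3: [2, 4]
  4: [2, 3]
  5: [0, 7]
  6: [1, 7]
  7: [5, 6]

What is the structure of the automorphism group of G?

D_3 × D_5

G has two connected components, {0, 1, 5, 6, 7} and {2, 3, 4}; each is 2-regular, so G = C_5 ⊔ C_3. No automorphism exchanges components of different sizes, hence Aut(G) is the direct product D_3 × D_5, order 60.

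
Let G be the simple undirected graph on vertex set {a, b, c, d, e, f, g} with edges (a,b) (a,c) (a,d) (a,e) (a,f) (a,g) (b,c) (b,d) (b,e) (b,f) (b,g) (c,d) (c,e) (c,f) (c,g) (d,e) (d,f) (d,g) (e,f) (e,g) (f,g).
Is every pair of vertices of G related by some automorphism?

Every vertex has degree 6, so G is the complete graph K_7. Any permutation of the 7 vertices preserves K_7, so Aut(K_7) = S_7 of order 7! = 5040. This group acts transitively on the 7 vertices.

Yes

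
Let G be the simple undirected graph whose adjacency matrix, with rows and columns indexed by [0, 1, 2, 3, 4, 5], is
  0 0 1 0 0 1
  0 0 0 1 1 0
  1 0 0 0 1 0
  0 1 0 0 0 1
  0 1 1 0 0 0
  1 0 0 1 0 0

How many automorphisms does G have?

12

G is 2-regular and connected on 6 vertices, i.e. the cycle C_6. C_6 has 6 rotations and 6 reflections, so Aut(C_6) ≅ D_6 of order 12.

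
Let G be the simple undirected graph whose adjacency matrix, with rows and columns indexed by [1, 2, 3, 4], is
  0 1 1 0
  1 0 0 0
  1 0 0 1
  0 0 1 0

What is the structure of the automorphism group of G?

The degree sequence is [2, 1, 2, 1]; the two degree-1 vertices 2 and 4 are the ends of a path, so G = P_4. A path has exactly one nontrivial symmetry — reversal — giving Aut(G) of order 2.

Z_2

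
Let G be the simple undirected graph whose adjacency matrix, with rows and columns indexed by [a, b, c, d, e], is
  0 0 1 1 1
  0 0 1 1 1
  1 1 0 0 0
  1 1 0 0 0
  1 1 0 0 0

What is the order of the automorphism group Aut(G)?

12

The vertices split by degree into {a, b} (degree 3) and {c, d, e} (degree 2); every edge runs between the two parts, so G is the complete bipartite graph K_{2,3}. The parts have unequal sizes, so no automorphism swaps them; each part is permuted independently, giving S_2 × S_3 of order 2!·3! = 12.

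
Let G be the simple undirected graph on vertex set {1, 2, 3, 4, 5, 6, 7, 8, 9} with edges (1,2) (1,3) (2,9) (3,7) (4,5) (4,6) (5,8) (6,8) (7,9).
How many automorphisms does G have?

80

G has two connected components, {1, 2, 3, 7, 9} and {4, 5, 6, 8}; each is 2-regular, so G = C_5 ⊔ C_4. The components are non-isomorphic (different sizes), so Aut(G) = Aut(C_4) × Aut(C_5) = D_4 × D_5 of order 8·10 = 80.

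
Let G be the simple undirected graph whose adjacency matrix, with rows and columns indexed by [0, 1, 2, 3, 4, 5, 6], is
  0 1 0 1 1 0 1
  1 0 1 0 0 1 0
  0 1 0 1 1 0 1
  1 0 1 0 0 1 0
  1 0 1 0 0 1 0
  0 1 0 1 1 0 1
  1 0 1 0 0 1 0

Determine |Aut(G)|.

144

The vertices split by degree into {0, 2, 5} (degree 4) and {1, 3, 4, 6} (degree 3); every edge runs between the two parts, so G is the complete bipartite graph K_{3,4}. Automorphisms preserve the bipartition setwise (since the parts differ in size) and act as S_3 × S_4 within it; |Aut| = 144.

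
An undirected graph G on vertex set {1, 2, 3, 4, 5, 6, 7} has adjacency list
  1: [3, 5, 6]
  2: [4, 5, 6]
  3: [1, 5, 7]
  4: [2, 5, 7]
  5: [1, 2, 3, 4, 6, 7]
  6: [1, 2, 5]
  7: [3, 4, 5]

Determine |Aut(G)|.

12

Vertex 5 is the unique vertex of degree 6; the remaining 6 vertices each have degree 3 and induce a cycle, so G is the wheel on 7 vertices with hub 5. With the hub fixed, the remaining symmetry is that of the rim cycle C_6, giving the dihedral group D_6.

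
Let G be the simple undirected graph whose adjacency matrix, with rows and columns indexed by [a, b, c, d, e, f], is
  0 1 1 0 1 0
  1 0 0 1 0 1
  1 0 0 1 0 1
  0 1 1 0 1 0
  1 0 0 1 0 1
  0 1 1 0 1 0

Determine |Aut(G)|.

72

G is 3-regular and bipartite with parts {a, d, f} and {b, c, e} (each part is independent and every cross-pair is an edge), so G = K_{3,3}. Aut(K_{3,3}) is the wreath product S_3 ≀ Z_2: permute within each part, then optionally swap the parts; |Aut| = 2·(3!)² = 72.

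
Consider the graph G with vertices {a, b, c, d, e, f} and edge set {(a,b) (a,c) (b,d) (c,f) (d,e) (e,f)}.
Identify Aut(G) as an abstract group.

D_6

Every vertex has degree 2 and the graph is connected, so G is the 6-cycle C_6. The automorphisms of the 6-cycle are exactly the symmetries of a regular 6-gon: the dihedral group D_6, |D_6| = 12.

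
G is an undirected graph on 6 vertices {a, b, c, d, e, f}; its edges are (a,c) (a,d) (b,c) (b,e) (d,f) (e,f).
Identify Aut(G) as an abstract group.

G is 2-regular and connected on 6 vertices, i.e. the cycle C_6. The automorphisms of the 6-cycle are exactly the symmetries of a regular 6-gon: the dihedral group D_6, |D_6| = 12.

the dihedral group of order 12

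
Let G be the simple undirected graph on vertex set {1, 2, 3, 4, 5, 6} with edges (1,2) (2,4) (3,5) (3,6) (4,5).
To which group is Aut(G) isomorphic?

The degree sequence is [1, 2, 2, 2, 2, 1]; the two degree-1 vertices 1 and 6 are the ends of a path, so G = P_6. The only nontrivial automorphism of a path is the end-to-end reflection, so Aut(G) ≅ Z_2.

Z_2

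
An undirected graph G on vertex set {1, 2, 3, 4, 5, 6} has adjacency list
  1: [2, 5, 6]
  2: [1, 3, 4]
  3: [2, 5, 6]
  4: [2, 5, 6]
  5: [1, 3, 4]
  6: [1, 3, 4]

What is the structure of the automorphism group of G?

S_3 ≀ Z_2

G is 3-regular and bipartite with parts {1, 3, 4} and {2, 5, 6} (each part is independent and every cross-pair is an edge), so G = K_{3,3}. Aut(K_{3,3}) is the wreath product S_3 ≀ Z_2: permute within each part, then optionally swap the parts; |Aut| = 2·(3!)² = 72.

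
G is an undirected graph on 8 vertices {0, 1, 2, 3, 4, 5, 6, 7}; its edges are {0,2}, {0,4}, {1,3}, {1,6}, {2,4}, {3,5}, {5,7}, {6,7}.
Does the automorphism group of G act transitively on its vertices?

No

G has two connected components, {1, 3, 5, 6, 7} and {0, 2, 4}; each is 2-regular, so G = C_5 ⊔ C_3. The orbit of 0 under Aut(G) is {0, 2, 4}, which does not contain 1, so G is not vertex-transitive.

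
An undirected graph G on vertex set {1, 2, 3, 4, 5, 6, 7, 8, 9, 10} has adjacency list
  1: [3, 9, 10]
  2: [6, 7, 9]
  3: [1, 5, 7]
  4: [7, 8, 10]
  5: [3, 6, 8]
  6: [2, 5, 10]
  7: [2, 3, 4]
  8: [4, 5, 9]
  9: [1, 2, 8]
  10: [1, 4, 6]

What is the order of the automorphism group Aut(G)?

120

G is 3-regular on 10 vertices with no triangles and no 4-cycles (girth 5): this is the Petersen graph. It is a classical fact that the Petersen graph has automorphism group S_5 (order 120), arising from its description as the Kneser graph K(5,2).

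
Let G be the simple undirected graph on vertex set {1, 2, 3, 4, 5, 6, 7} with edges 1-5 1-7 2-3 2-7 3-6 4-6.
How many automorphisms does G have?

The degree sequence is [2, 2, 2, 1, 1, 2, 2]; the two degree-1 vertices 4 and 5 are the ends of a path, so G = P_7. The only nontrivial automorphism of a path is the end-to-end reflection, so Aut(G) ≅ Z_2.

2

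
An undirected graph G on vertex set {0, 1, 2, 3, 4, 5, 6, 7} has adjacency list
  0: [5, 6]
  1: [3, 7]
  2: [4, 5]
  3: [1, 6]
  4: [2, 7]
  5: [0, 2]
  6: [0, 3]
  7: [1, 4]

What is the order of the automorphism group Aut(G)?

16

Every vertex has degree 2 and the graph is connected, so G is the 8-cycle C_8. C_8 has 8 rotations and 8 reflections, so Aut(C_8) ≅ D_8 of order 16.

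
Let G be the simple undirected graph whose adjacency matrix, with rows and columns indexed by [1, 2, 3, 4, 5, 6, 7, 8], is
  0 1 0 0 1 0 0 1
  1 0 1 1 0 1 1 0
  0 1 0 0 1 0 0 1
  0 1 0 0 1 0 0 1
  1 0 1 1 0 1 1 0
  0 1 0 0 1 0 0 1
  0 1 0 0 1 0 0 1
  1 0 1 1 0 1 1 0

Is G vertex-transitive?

Automorphisms preserve degree, but G has vertices of degree 3 and vertices of degree 5; no automorphism maps one to the other, so G is not vertex-transitive.

No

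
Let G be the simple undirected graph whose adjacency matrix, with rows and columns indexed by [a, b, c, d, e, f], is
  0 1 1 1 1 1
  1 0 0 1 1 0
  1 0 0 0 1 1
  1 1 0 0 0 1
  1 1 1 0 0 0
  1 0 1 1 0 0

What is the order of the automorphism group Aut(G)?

10

Vertex a is the unique vertex of degree 5; the remaining 5 vertices each have degree 3 and induce a cycle, so G is the wheel on 6 vertices with hub a. With the hub fixed, the remaining symmetry is that of the rim cycle C_5, giving the dihedral group D_5.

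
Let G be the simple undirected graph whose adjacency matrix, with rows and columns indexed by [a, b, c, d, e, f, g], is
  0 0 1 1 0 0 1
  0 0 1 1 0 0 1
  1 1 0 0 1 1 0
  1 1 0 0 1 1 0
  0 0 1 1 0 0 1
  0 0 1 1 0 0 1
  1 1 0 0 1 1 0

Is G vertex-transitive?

Automorphisms preserve degree, but G has vertices of degree 3 and vertices of degree 4; no automorphism maps one to the other, so G is not vertex-transitive.

No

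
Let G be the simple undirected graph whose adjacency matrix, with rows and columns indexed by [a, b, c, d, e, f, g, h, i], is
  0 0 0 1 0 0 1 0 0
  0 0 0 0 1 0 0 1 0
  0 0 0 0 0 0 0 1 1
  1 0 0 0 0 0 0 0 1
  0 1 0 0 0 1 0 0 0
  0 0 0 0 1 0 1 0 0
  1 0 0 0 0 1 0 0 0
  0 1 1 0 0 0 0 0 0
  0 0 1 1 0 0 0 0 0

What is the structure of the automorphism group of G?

Every vertex has degree 2 and the graph is connected, so G is the 9-cycle C_9. C_9 has 9 rotations and 9 reflections, so Aut(C_9) ≅ D_9 of order 18.

D_9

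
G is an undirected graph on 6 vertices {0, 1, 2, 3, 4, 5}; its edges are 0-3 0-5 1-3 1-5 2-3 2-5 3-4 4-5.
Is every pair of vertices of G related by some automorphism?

Automorphisms preserve degree, but G has vertices of degree 2 and vertices of degree 4; no automorphism maps one to the other, so G is not vertex-transitive.

No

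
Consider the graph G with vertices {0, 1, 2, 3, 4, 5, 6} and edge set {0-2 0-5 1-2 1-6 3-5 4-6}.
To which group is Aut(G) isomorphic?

The degree sequence is [2, 2, 2, 1, 1, 2, 2]; the two degree-1 vertices 3 and 4 are the ends of a path, so G = P_7. A path has exactly one nontrivial symmetry — reversal — giving Aut(G) of order 2.

C_2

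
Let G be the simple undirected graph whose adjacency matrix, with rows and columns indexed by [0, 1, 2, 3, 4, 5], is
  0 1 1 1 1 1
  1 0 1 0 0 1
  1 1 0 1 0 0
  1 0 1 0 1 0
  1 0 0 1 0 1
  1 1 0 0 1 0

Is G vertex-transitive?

Vertex 0 is the only vertex of degree 5, so every automorphism fixes it; G is not vertex-transitive.

No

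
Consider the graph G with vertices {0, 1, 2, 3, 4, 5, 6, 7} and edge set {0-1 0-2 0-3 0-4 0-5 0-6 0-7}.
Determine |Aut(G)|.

Vertex 0 has degree 7 and every other vertex has degree 1, so G is the star K_{1,7} with centre 0. Any automorphism fixes the centre and permutes the 7 leaves freely, so Aut(G) ≅ S_7 of order 7! = 5040.

5040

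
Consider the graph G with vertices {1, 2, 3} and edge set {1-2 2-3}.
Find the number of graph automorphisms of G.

The degree sequence is [1, 2, 1]; the two degree-1 vertices 1 and 3 are the ends of a path, so G = P_3. A path has exactly one nontrivial symmetry — reversal — giving Aut(G) of order 2.

2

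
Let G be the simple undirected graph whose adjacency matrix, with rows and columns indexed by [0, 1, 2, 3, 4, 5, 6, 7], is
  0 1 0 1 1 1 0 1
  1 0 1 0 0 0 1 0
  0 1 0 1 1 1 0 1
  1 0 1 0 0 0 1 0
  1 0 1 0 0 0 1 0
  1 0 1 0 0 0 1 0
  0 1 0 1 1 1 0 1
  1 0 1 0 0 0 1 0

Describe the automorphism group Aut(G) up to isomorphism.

S_5 × S_3

The vertices split by degree into {0, 2, 6} (degree 5) and {1, 3, 4, 5, 7} (degree 3); every edge runs between the two parts, so G is the complete bipartite graph K_{3,5}. Automorphisms preserve the bipartition setwise (since the parts differ in size) and act as S_5 × S_3 within it; |Aut| = 720.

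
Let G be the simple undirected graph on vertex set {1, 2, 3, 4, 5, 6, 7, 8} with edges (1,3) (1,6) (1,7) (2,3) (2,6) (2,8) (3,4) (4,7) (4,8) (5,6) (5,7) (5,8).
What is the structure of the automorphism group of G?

G is 3-regular and bipartite on 2^3 = 8 vertices with girth 4; it is the hypercube graph Q_3. Aut(Q_3) consists of the signed permutations of the 3 coordinate axes: 3! permutations times 2^3 sign flips, so |Aut| = 2^3·3! = 48.

the hyperoctahedral group B_3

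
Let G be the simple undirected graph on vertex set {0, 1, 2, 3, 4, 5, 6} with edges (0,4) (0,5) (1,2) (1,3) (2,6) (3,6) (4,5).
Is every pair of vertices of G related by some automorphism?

No

G has two connected components, {1, 2, 3, 6} and {0, 4, 5}; each is 2-regular, so G = C_4 ⊔ C_3. The orbit of 0 under Aut(G) is {0, 4, 5}, which does not contain 1, so G is not vertex-transitive.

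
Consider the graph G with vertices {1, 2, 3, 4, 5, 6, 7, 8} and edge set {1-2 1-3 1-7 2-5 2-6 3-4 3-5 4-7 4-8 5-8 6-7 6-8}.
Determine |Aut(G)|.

G is 3-regular and bipartite on 2^3 = 8 vertices with girth 4; it is the hypercube graph Q_3. The symmetry group of the 3-cube is the hyperoctahedral group B_3 = Z_2 ≀ S_3, of order 2^3·3! = 48.

48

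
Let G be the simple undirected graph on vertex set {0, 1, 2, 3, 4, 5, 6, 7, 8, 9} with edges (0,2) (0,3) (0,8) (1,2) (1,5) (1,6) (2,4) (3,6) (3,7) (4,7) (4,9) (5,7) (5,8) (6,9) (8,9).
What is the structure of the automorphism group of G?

G is 3-regular on 10 vertices with no triangles and no 4-cycles (girth 5): this is the Petersen graph. Viewing the Petersen graph as the Kneser graph K(5,2) — vertices are 2-subsets of {1,…,5}, edges join disjoint pairs — its automorphisms are exactly the permutations of the 5-element set, so Aut ≅ S_5 of order 120.

the symmetric group S_5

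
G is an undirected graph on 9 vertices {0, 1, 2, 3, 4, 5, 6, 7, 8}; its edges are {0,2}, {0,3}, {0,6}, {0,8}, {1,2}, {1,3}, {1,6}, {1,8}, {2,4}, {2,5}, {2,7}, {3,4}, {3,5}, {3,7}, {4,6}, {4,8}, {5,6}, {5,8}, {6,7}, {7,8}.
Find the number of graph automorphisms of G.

The vertices split by degree into {2, 3, 6, 8} (degree 5) and {0, 1, 4, 5, 7} (degree 4); every edge runs between the two parts, so G is the complete bipartite graph K_{4,5}. Automorphisms preserve the bipartition setwise (since the parts differ in size) and act as S_4 × S_5 within it; |Aut| = 2880.

2880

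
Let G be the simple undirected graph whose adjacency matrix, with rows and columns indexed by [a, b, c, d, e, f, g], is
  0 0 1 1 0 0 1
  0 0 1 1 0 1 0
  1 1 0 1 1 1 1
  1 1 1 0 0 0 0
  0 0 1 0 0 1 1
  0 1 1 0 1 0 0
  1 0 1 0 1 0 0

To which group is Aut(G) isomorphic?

D_6

Vertex c is the unique vertex of degree 6; the remaining 6 vertices each have degree 3 and induce a cycle, so G is the wheel on 7 vertices with hub c. Every automorphism fixes the hub and acts on the rim 6-cycle, so Aut(G) ≅ Aut(C_6) = D_6 of order 12.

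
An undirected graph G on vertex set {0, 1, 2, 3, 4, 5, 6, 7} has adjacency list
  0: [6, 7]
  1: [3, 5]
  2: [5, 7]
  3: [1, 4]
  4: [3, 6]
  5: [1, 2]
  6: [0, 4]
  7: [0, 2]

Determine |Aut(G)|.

16

G is 2-regular and connected on 8 vertices, i.e. the cycle C_8. The automorphisms of the 8-cycle are exactly the symmetries of a regular 8-gon: the dihedral group D_8, |D_8| = 16.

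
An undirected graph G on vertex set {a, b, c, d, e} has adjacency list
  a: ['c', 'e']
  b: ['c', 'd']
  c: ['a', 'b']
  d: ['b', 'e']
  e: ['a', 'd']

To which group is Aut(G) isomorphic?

G is 2-regular and connected on 5 vertices, i.e. the cycle C_5. C_5 has 5 rotations and 5 reflections, so Aut(C_5) ≅ D_5 of order 10.

the dihedral group of order 10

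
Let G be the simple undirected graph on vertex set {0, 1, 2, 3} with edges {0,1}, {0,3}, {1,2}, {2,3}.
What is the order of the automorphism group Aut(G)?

G is 2-regular and bipartite on 2^2 = 4 vertices with girth 4; it is the hypercube graph Q_2. Aut(Q_2) consists of the signed permutations of the 2 coordinate axes: 2! permutations times 2^2 sign flips, so |Aut| = 2^2·2! = 8.

8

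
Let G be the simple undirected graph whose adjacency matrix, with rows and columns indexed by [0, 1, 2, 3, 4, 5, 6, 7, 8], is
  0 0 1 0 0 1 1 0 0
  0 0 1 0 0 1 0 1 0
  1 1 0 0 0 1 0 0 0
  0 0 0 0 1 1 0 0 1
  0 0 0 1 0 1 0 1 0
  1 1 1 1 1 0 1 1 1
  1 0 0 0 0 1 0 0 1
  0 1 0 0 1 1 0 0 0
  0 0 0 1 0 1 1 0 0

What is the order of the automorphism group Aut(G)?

Vertex 5 is the unique vertex of degree 8; the remaining 8 vertices each have degree 3 and induce a cycle, so G is the wheel on 9 vertices with hub 5. With the hub fixed, the remaining symmetry is that of the rim cycle C_8, giving the dihedral group D_8.

16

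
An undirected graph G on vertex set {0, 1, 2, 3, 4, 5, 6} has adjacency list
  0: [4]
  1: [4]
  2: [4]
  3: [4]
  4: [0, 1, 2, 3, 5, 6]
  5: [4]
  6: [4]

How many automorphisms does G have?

Vertex 4 has degree 6 and every other vertex has degree 1, so G is the star K_{1,6} with centre 4. The 6 leaves are pairwise interchangeable while the centre is fixed, giving Aut(G) = S_6.

720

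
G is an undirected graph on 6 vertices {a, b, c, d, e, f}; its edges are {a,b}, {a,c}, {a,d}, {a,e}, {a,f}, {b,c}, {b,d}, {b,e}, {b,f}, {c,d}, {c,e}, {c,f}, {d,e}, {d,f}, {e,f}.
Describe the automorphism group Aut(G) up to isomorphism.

the symmetric group on 6 letters

All 6 vertices are pairwise adjacent: G = K_6. Any permutation of the 6 vertices preserves K_6, so Aut(K_6) = S_6 of order 6! = 720.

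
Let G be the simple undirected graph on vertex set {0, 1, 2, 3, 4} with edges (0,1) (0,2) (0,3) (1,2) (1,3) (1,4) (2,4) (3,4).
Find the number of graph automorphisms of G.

8

Vertex 1 is the unique vertex of degree 4; the remaining 4 vertices each have degree 3 and induce a cycle, so G is the wheel on 5 vertices with hub 1. With the hub fixed, the remaining symmetry is that of the rim cycle C_4, giving the dihedral group D_4.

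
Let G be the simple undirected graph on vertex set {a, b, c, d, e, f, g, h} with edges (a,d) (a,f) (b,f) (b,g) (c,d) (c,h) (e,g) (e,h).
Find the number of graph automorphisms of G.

16

Every vertex has degree 2 and the graph is connected, so G is the 8-cycle C_8. The automorphisms of the 8-cycle are exactly the symmetries of a regular 8-gon: the dihedral group D_8, |D_8| = 16.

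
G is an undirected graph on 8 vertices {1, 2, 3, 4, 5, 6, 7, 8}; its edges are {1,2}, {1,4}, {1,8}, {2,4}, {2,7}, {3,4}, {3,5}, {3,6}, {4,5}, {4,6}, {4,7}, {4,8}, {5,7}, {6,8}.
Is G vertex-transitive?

No

Vertex 4 is the only vertex of degree 7, so every automorphism fixes it; G is not vertex-transitive.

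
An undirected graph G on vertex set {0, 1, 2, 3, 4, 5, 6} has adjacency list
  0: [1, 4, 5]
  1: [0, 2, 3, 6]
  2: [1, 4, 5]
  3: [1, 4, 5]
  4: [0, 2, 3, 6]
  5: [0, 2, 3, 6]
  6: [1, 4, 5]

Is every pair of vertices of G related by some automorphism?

No

Automorphisms preserve degree, but G has vertices of degree 3 and vertices of degree 4; no automorphism maps one to the other, so G is not vertex-transitive.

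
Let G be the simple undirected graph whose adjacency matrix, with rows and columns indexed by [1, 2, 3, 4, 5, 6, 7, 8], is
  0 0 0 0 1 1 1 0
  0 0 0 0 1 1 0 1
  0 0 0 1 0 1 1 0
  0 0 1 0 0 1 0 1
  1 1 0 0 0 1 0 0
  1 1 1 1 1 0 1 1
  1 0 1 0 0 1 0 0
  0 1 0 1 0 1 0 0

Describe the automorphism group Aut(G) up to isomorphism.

the dihedral group of order 14

Vertex 6 is the unique vertex of degree 7; the remaining 7 vertices each have degree 3 and induce a cycle, so G is the wheel on 8 vertices with hub 6. With the hub fixed, the remaining symmetry is that of the rim cycle C_7, giving the dihedral group D_7.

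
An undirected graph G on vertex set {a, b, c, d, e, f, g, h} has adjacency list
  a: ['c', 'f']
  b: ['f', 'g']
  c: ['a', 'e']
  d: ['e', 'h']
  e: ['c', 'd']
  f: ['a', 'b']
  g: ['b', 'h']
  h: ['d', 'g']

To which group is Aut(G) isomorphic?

G is 2-regular and connected on 8 vertices, i.e. the cycle C_8. The automorphisms of the 8-cycle are exactly the symmetries of a regular 8-gon: the dihedral group D_8, |D_8| = 16.

the dihedral group of order 16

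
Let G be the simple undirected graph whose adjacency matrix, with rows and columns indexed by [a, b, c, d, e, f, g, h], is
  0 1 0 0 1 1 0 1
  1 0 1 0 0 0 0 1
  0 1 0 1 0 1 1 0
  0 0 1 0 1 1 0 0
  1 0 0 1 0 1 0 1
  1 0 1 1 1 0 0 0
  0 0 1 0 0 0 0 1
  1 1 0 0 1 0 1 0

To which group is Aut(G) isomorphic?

The degree sequence is [4, 3, 4, 3, 4, 4, 2, 4]. Checking the degree-preserving permutations of the vertex set shows that none except the identity preserves every edge, so Aut(G) is trivial.

the trivial group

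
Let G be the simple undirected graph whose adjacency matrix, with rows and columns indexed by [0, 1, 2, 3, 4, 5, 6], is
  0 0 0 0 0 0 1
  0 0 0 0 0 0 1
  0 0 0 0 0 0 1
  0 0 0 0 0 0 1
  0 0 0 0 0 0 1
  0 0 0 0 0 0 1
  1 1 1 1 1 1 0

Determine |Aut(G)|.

720

Vertex 6 has degree 6 and every other vertex has degree 1, so G is the star K_{1,6} with centre 6. Any automorphism fixes the centre and permutes the 6 leaves freely, so Aut(G) ≅ S_6 of order 6! = 720.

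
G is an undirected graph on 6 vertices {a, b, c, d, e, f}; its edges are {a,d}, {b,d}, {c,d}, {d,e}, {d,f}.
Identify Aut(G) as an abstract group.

Vertex d has degree 5 and every other vertex has degree 1, so G is the star K_{1,5} with centre d. Any automorphism fixes the centre and permutes the 5 leaves freely, so Aut(G) ≅ S_5 of order 5! = 120.

S_5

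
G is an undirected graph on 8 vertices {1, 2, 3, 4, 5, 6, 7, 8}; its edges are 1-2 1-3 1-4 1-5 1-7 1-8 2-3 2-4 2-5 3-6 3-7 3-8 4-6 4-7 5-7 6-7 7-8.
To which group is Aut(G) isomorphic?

1

Degrees alone do not determine every vertex (e.g. 1 and 7 both have degree 6), but their neighbour-degree multisets differ: N(1) has degrees [3, 3, 4, 4, 5, 6] while N(7) has degrees [3, 3, 3, 4, 5, 6]. Repeating this refinement separates all vertices, so the only automorphism is the identity.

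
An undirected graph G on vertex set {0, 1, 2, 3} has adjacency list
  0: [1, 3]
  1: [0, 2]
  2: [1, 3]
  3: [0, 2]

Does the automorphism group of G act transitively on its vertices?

Yes

Every vertex has degree 2 and the graph is connected, so G is the 4-cycle C_4. C_4 has 4 rotations and 4 reflections, so Aut(C_4) ≅ D_4 of order 8. Under this action every vertex can be carried to every other, so G is vertex-transitive.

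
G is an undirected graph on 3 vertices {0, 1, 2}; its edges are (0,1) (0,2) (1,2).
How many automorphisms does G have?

6

All 3 vertices are pairwise adjacent: G = K_3. Every bijection on the vertex set is an automorphism of K_3; hence Aut(K_3) ≅ S_3, order 6.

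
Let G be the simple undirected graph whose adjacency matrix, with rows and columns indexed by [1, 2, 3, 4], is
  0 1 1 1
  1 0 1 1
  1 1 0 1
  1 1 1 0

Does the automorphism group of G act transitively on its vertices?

Yes

All 4 vertices are pairwise adjacent: G = K_4. Every bijection on the vertex set is an automorphism of K_4; hence Aut(K_4) ≅ S_4, order 24. Under this action every vertex can be carried to every other, so G is vertex-transitive.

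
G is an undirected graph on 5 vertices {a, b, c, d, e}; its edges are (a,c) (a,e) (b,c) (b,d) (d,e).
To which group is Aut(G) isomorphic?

Every vertex has degree 2 and the graph is connected, so G is the 5-cycle C_5. C_5 has 5 rotations and 5 reflections, so Aut(C_5) ≅ D_5 of order 10.

the dihedral group of order 10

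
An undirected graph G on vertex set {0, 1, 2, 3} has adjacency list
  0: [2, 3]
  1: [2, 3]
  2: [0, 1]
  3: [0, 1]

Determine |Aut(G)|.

G is 2-regular and bipartite with parts {0, 1} and {2, 3} (each part is independent and every cross-pair is an edge), so G = K_{2,2}. Aut(K_{2,2}) is the wreath product S_2 ≀ Z_2: permute within each part, then optionally swap the parts; |Aut| = 2·(2!)² = 8.

8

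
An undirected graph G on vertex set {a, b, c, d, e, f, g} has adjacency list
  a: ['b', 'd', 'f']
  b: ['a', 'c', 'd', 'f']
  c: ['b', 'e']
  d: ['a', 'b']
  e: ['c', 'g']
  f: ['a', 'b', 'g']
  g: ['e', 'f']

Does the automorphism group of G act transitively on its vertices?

Vertex b is the only vertex of degree 4, so every automorphism fixes it; G is not vertex-transitive.

No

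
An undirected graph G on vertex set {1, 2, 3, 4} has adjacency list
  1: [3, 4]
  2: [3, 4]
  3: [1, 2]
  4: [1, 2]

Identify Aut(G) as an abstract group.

G is 2-regular and bipartite with parts {3, 4} and {1, 2} (each part is independent and every cross-pair is an edge), so G = K_{2,2}. Aut(K_{2,2}) is the wreath product S_2 ≀ Z_2: permute within each part, then optionally swap the parts; |Aut| = 2·(2!)² = 8.

(S_2 × S_2) ⋊ Z_2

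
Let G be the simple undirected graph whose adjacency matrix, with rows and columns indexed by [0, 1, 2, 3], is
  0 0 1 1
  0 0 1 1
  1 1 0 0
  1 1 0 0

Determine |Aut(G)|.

G is 2-regular and bipartite with parts {0, 1} and {2, 3} (each part is independent and every cross-pair is an edge), so G = K_{2,2}. Each part can be permuted independently (S_2 × S_2) and the two equal-size parts can also be swapped, giving (S_2 × S_2) ⋊ Z_2 of order 2·(2!)² = 8.

8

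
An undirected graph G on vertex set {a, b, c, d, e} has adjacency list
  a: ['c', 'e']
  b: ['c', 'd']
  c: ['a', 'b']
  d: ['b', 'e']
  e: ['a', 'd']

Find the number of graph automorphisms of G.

Every vertex has degree 2 and the graph is connected, so G is the 5-cycle C_5. C_5 has 5 rotations and 5 reflections, so Aut(C_5) ≅ D_5 of order 10.

10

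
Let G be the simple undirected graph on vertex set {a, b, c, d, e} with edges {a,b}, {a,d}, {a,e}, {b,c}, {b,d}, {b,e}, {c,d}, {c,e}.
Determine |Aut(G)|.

8

Vertex b is the unique vertex of degree 4; the remaining 4 vertices each have degree 3 and induce a cycle, so G is the wheel on 5 vertices with hub b. Every automorphism fixes the hub and acts on the rim 4-cycle, so Aut(G) ≅ Aut(C_4) = D_4 of order 8.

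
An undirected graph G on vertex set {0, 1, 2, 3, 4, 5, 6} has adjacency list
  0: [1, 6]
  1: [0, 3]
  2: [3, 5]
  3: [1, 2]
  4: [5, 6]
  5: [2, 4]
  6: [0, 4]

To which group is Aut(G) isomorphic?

G is 2-regular and connected on 7 vertices, i.e. the cycle C_7. C_7 has 7 rotations and 7 reflections, so Aut(C_7) ≅ D_7 of order 14.

the dihedral group of order 14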